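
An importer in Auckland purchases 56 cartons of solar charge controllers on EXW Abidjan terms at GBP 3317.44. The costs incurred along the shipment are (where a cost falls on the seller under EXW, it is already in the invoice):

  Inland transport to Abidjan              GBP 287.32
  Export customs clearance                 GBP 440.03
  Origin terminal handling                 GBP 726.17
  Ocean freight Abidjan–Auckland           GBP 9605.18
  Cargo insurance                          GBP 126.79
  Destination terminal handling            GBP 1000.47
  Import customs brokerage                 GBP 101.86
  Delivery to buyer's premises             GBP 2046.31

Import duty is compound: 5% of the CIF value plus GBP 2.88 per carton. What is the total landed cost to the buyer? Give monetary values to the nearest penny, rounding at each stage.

Total landed cost: GBP 18538.00

EXW: the seller makes goods available at their premises; the buyer bears all onward costs.
CIF value = EXW price + inland to port + export clearance + origin terminal + freight + insurance = 3317.44 + 287.32 + 440.03 + 726.17 + 9605.18 + 126.79 = 14502.93
Ad valorem component: 14502.93 × 5% = 725.15
Specific component: 56 × 2.88 = 161.28
Import duty = 725.15 + 161.28 = 886.43
Buyer bears: inland to port 287.32 + export clearance 440.03 + origin terminal 726.17 + freight 9605.18 + insurance 126.79 + destination terminal 1000.47 + brokerage 101.86 + delivery 2046.31 + duty 886.43 = 15220.56
Landed cost = invoice 3317.44 + 15220.56 = 18538.00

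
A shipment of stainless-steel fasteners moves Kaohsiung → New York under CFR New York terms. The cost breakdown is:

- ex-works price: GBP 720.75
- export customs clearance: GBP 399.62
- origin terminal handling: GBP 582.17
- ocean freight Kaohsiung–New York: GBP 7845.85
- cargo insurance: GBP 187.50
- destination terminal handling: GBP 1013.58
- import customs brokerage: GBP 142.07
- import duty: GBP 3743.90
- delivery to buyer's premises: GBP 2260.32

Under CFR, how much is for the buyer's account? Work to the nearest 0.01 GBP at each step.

Buyer's account: GBP 7347.37

CFR: the seller pays costs through ocean freight to the destination port, but not insurance.
Seller's account: goods 720.75 + export clearance 399.62 + origin terminal 582.17 + freight 7845.85 = 9548.39
Buyer's account: insurance 187.50 + destination terminal 1013.58 + brokerage 142.07 + duty 3743.90 + delivery 2260.32 = 7347.37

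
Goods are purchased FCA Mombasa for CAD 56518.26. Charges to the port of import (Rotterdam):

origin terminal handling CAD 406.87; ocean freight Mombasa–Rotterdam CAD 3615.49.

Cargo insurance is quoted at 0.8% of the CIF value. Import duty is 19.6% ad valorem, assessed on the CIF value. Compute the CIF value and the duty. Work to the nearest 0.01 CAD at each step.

Let C be the CIF value. C = FCA price + pre-shipment costs + freight + 0.8% × C
C − 0.8% × C = 56518.26 + 406.87 + 3615.49
0.992 × C = 60540.62
C = 60540.62 / 0.992 = 61028.85
Insurance premium = 0.8% × 61028.85 = 488.23
Import duty = 61028.85 × 19.6% = 11961.65

CIF value: CAD 61028.85; import duty: CAD 11961.65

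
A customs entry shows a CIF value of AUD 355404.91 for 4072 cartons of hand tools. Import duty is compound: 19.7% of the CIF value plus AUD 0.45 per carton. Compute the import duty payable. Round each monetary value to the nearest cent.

Ad valorem component: 355404.91 × 19.7% = 70014.77
Specific component: 4072 × 0.45 = 1832.40
Import duty = 70014.77 + 1832.40 = 71847.17

Import duty: AUD 71847.17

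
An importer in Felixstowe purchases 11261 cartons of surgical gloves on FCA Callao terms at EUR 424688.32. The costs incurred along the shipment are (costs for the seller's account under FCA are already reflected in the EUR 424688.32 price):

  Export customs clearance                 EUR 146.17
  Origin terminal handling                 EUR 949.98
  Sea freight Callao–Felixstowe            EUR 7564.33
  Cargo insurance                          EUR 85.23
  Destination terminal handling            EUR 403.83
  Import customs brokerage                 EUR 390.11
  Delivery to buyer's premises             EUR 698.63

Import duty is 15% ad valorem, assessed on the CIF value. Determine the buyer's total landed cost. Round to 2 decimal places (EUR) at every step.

FCA: the seller delivers export-cleared goods to the carrier; the buyer bears costs from that point.
Already in the invoice (seller's account under FCA): export clearance — exclude.
CIF value = FCA price + origin terminal + freight + insurance = 424688.32 + 949.98 + 7564.33 + 85.23 = 433287.86
Import duty = 433287.86 × 15% = 64993.18
Buyer bears: origin terminal 949.98 + freight 7564.33 + insurance 85.23 + destination terminal 403.83 + brokerage 390.11 + delivery 698.63 + duty 64993.18 = 75085.29
Landed cost = invoice 424688.32 + 75085.29 = 499773.61

Total landed cost: EUR 499773.61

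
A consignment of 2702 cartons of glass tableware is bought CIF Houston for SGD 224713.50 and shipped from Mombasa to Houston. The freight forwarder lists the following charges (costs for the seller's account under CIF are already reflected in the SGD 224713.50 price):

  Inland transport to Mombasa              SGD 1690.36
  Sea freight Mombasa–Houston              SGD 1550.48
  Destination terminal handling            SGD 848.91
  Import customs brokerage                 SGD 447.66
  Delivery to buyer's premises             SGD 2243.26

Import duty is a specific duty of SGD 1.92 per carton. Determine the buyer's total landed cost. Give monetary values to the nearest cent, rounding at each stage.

CIF: the seller pays costs through ocean freight and marine insurance to the destination port.
Already in the invoice (seller's account under CIF): inland to port, freight — exclude.
The CIF price already equals the CIF value: 224713.50
Import duty = 2702 × 1.92 = 5187.84
Buyer bears: destination terminal 848.91 + brokerage 447.66 + delivery 2243.26 + duty 5187.84 = 8727.67
Landed cost = invoice 224713.50 + 8727.67 = 233441.17

Total landed cost: SGD 233441.17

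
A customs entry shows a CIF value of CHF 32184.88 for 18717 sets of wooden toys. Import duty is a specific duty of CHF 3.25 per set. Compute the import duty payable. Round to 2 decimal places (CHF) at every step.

Import duty: CHF 60830.25

Import duty = 18717 × 3.25 = 60830.25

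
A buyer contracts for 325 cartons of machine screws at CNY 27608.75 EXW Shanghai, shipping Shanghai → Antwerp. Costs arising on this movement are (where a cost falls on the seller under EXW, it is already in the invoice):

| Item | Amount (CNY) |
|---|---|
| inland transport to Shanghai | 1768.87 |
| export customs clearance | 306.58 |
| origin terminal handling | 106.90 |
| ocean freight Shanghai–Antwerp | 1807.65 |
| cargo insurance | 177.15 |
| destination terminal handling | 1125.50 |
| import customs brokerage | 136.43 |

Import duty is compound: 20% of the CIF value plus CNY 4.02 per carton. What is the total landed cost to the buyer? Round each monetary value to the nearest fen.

EXW: the seller makes goods available at their premises; the buyer bears all onward costs.
CIF value = EXW price + inland to port + export clearance + origin terminal + freight + insurance = 27608.75 + 1768.87 + 306.58 + 106.90 + 1807.65 + 177.15 = 31775.90
Ad valorem component: 31775.90 × 20% = 6355.18
Specific component: 325 × 4.02 = 1306.50
Import duty = 6355.18 + 1306.50 = 7661.68
Buyer bears: inland to port 1768.87 + export clearance 306.58 + origin terminal 106.90 + freight 1807.65 + insurance 177.15 + destination terminal 1125.50 + brokerage 136.43 + duty 7661.68 = 13090.76
Landed cost = invoice 27608.75 + 13090.76 = 40699.51

Total landed cost: CNY 40699.51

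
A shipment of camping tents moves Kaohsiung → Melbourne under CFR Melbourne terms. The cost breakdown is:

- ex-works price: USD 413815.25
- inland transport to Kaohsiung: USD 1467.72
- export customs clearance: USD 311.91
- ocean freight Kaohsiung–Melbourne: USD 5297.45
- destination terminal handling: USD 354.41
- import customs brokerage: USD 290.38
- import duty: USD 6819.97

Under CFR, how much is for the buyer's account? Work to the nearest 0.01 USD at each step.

CFR: the seller pays costs through ocean freight to the destination port, but not insurance.
Seller's account: goods 413815.25 + inland to port 1467.72 + export clearance 311.91 + freight 5297.45 = 420892.33
Buyer's account: destination terminal 354.41 + brokerage 290.38 + duty 6819.97 = 7464.76

Buyer's account: USD 7464.76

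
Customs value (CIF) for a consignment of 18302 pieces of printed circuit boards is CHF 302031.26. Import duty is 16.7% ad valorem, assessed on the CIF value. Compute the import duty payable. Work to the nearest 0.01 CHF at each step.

Import duty: CHF 50439.22

Import duty = 302031.26 × 16.7% = 50439.22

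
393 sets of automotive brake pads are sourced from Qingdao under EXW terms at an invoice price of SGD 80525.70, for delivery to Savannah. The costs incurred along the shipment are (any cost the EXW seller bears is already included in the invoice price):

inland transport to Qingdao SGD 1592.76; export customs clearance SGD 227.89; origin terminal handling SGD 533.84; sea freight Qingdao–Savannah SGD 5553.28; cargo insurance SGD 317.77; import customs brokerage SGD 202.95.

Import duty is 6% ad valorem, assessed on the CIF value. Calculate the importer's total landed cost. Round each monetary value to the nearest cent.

EXW: the seller makes goods available at their premises; the buyer bears all onward costs.
CIF value = EXW price + inland to port + export clearance + origin terminal + freight + insurance = 80525.70 + 1592.76 + 227.89 + 533.84 + 5553.28 + 317.77 = 88751.24
Import duty = 88751.24 × 6% = 5325.07
Buyer bears: inland to port 1592.76 + export clearance 227.89 + origin terminal 533.84 + freight 5553.28 + insurance 317.77 + brokerage 202.95 + duty 5325.07 = 13753.56
Landed cost = invoice 80525.70 + 13753.56 = 94279.26

Total landed cost: SGD 94279.26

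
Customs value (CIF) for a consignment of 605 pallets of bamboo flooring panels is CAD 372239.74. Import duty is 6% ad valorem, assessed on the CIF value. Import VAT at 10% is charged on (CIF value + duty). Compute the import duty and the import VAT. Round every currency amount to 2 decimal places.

Import duty: CAD 22334.38; import VAT: CAD 39457.41

Import duty = 372239.74 × 6% = 22334.38
VAT base = CIF + duty = 372239.74 + 22334.38 = 394574.12
Import VAT = 394574.12 × 10% = 39457.41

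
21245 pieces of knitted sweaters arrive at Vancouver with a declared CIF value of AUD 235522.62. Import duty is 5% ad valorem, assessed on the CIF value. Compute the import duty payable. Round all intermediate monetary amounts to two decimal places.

Import duty: AUD 11776.13

Import duty = 235522.62 × 5% = 11776.13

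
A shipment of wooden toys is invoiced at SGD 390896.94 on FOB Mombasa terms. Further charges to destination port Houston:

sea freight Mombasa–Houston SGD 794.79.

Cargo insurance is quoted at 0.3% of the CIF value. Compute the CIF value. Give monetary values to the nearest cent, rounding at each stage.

Let C be the CIF value. C = FOB price + freight + 0.3% × C
C − 0.3% × C = 390896.94 + 794.79
0.997 × C = 391691.73
C = 391691.73 / 0.997 = 392870.34
Insurance premium = 0.3% × 392870.34 = 1178.61

CIF value: SGD 392870.34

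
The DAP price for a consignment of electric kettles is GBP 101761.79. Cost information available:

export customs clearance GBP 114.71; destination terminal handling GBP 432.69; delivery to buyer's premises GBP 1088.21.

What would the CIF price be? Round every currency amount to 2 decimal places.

CIF price: GBP 100240.89

Not relevant to the conversion: export clearance — on the seller under both DAP and CIF; already in the DAP price and stays in the CIF price.
From DAP to CIF, the seller no longer bears: destination terminal, delivery.
CIF price = 101761.79 − 432.69 − 1088.21 = 100240.89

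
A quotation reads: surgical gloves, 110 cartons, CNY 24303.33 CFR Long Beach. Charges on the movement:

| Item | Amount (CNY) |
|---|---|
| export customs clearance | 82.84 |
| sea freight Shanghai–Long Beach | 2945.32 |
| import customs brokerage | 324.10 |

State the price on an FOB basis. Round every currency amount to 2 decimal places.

Not relevant to the conversion: export clearance — on the seller under both CFR and FOB; already in the CFR price and stays in the FOB price. brokerage — on the buyer under both terms; not part of either seller's price.
From CFR to FOB, the seller no longer bears: freight.
FOB price = 24303.33 − 2945.32 = 21358.01

FOB price: CNY 21358.01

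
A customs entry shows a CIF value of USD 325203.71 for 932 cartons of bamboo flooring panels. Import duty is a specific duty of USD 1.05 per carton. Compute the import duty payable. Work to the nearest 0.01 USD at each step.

Import duty: USD 978.60

Import duty = 932 × 1.05 = 978.60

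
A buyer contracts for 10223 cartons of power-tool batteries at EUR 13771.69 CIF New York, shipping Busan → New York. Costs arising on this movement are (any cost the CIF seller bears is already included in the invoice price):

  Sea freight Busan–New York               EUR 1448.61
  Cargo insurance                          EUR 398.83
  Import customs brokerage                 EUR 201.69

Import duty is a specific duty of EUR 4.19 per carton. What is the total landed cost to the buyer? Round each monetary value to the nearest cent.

CIF: the seller pays costs through ocean freight and marine insurance to the destination port.
Already in the invoice (seller's account under CIF): freight, insurance — exclude.
The CIF price already equals the CIF value: 13771.69
Import duty = 10223 × 4.19 = 42834.37
Buyer bears: brokerage 201.69 + duty 42834.37 = 43036.06
Landed cost = invoice 13771.69 + 43036.06 = 56807.75

Total landed cost: EUR 56807.75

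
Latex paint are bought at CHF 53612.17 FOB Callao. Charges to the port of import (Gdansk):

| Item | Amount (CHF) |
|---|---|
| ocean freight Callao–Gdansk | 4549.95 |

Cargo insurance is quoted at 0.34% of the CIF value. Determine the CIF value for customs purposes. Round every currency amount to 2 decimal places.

CIF value: CHF 58360.55

Let C be the CIF value. C = FOB price + freight + 0.34% × C
C − 0.34% × C = 53612.17 + 4549.95
0.9966 × C = 58162.12
C = 58162.12 / 0.9966 = 58360.55
Insurance premium = 0.34% × 58360.55 = 198.43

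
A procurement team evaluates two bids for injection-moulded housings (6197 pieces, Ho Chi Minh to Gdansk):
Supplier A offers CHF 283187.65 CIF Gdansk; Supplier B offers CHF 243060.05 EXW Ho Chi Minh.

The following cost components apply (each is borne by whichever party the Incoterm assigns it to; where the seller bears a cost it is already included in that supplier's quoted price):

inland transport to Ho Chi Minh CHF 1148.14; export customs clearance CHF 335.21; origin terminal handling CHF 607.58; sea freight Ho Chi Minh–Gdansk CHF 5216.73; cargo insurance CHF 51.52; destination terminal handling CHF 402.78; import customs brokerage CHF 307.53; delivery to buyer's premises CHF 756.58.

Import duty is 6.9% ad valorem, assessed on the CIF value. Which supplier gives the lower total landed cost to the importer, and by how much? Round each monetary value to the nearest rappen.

Supplier A (CIF):
The CIF price already equals the CIF value: 283187.65
Import duty = 283187.65 × 6.9% = 19539.95
Buyer bears (A): 402.78 + 307.53 + 756.58 = 1466.89
Landed cost (A) = invoice 283187.65 + 1466.89 + duty 19539.95 = 304194.49
Supplier B (EXW):
CIF value = EXW price + inland to port + export clearance + origin terminal + freight + insurance = 243060.05 + 1148.14 + 335.21 + 607.58 + 5216.73 + 51.52 = 250419.23
Import duty = 250419.23 × 6.9% = 17278.93
Buyer bears (B): 1148.14 + 335.21 + 607.58 + 5216.73 + 51.52 + 402.78 + 307.53 + 756.58 = 8826.07
Landed cost (B) = invoice 243060.05 + 8826.07 + duty 17278.93 = 269165.05
Difference = |304194.49 − 269165.05| = 35029.44

Supplier B is cheaper by CHF 35029.44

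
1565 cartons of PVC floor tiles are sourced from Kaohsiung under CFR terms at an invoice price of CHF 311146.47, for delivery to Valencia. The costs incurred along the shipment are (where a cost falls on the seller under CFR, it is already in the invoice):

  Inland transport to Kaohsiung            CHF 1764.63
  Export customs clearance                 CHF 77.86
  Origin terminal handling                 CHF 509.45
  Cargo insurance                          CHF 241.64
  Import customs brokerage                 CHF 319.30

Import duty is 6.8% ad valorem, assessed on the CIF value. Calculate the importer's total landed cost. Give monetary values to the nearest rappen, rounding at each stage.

CFR: the seller pays costs through ocean freight to the destination port, but not insurance.
Already in the invoice (seller's account under CFR): inland to port, export clearance, origin terminal — exclude.
CIF value = CFR price + insurance = 311146.47 + 241.64 = 311388.11
Import duty = 311388.11 × 6.8% = 21174.39
Buyer bears: insurance 241.64 + brokerage 319.30 + duty 21174.39 = 21735.33
Landed cost = invoice 311146.47 + 21735.33 = 332881.80

Total landed cost: CHF 332881.80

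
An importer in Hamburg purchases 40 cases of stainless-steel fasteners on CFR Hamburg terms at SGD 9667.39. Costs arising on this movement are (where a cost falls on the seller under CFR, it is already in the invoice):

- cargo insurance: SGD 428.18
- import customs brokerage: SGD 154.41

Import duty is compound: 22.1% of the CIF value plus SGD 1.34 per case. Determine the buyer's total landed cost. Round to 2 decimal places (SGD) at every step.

Total landed cost: SGD 12534.70

CFR: the seller pays costs through ocean freight to the destination port, but not insurance.
CIF value = CFR price + insurance = 9667.39 + 428.18 = 10095.57
Ad valorem component: 10095.57 × 22.1% = 2231.12
Specific component: 40 × 1.34 = 53.60
Import duty = 2231.12 + 53.60 = 2284.72
Buyer bears: insurance 428.18 + brokerage 154.41 + duty 2284.72 = 2867.31
Landed cost = invoice 9667.39 + 2867.31 = 12534.70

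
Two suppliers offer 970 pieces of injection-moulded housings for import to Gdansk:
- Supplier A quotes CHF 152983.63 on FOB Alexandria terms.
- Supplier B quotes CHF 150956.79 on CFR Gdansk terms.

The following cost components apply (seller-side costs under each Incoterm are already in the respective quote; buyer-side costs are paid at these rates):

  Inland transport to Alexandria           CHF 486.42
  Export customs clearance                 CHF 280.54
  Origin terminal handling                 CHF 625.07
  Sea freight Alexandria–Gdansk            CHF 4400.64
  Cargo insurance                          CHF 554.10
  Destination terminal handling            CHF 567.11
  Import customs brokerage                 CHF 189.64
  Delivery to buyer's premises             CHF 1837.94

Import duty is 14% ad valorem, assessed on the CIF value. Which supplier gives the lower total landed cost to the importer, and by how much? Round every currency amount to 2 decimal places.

Supplier B is cheaper by CHF 7327.33

Supplier A (FOB):
CIF value = FOB price + freight + insurance = 152983.63 + 4400.64 + 554.10 = 157938.37
Import duty = 157938.37 × 14% = 22111.37
Buyer bears (A): 4400.64 + 554.10 + 567.11 + 189.64 + 1837.94 = 7549.43
Landed cost (A) = invoice 152983.63 + 7549.43 + duty 22111.37 = 182644.43
Supplier B (CFR):
CIF value = CFR price + insurance = 150956.79 + 554.10 = 151510.89
Import duty = 151510.89 × 14% = 21211.52
Buyer bears (B): 554.10 + 567.11 + 189.64 + 1837.94 = 3148.79
Landed cost (B) = invoice 150956.79 + 3148.79 + duty 21211.52 = 175317.10
Difference = |182644.43 − 175317.10| = 7327.33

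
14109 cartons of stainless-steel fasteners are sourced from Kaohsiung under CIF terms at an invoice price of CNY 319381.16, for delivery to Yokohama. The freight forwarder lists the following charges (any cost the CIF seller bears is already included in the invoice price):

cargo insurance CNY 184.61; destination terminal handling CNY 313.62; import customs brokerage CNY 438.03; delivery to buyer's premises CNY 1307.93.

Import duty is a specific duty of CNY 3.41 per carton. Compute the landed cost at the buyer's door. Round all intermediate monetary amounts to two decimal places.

Total landed cost: CNY 369552.43

CIF: the seller pays costs through ocean freight and marine insurance to the destination port.
Already in the invoice (seller's account under CIF): insurance — exclude.
The CIF price already equals the CIF value: 319381.16
Import duty = 14109 × 3.41 = 48111.69
Buyer bears: destination terminal 313.62 + brokerage 438.03 + delivery 1307.93 + duty 48111.69 = 50171.27
Landed cost = invoice 319381.16 + 50171.27 = 369552.43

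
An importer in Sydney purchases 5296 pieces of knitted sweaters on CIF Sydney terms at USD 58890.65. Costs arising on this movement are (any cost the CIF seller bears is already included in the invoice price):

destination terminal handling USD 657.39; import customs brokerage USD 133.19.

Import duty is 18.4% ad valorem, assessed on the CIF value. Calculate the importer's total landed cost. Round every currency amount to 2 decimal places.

Total landed cost: USD 70517.11

CIF: the seller pays costs through ocean freight and marine insurance to the destination port.
The CIF price already equals the CIF value: 58890.65
Import duty = 58890.65 × 18.4% = 10835.88
Buyer bears: destination terminal 657.39 + brokerage 133.19 + duty 10835.88 = 11626.46
Landed cost = invoice 58890.65 + 11626.46 = 70517.11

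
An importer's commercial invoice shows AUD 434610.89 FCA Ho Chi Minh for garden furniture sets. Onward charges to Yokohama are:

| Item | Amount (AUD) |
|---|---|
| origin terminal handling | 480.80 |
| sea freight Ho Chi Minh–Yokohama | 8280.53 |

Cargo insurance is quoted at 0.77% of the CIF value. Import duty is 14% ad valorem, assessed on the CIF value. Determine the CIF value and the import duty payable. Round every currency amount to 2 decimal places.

Let C be the CIF value. C = FCA price + pre-shipment costs + freight + 0.77% × C
C − 0.77% × C = 434610.89 + 480.80 + 8280.53
0.9923 × C = 443372.22
C = 443372.22 / 0.9923 = 446812.68
Insurance premium = 0.77% × 446812.68 = 3440.46
Import duty = 446812.68 × 14% = 62553.78

CIF value: AUD 446812.68; import duty: AUD 62553.78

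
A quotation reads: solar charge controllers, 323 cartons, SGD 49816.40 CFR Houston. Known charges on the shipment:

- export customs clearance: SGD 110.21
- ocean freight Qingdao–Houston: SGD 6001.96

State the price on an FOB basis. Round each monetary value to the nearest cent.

Not relevant to the conversion: export clearance — on the seller under both CFR and FOB; already in the CFR price and stays in the FOB price.
From CFR to FOB, the seller no longer bears: freight.
FOB price = 49816.40 − 6001.96 = 43814.44

FOB price: SGD 43814.44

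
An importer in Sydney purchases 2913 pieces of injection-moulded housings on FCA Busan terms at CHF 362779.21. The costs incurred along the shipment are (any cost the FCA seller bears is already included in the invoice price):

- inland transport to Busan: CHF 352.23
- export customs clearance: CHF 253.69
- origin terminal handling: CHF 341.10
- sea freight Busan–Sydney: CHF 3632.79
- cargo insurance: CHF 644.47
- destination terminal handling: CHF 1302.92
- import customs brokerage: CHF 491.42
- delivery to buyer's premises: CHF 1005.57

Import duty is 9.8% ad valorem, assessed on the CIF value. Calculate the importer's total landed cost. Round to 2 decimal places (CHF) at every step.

FCA: the seller delivers export-cleared goods to the carrier; the buyer bears costs from that point.
Already in the invoice (seller's account under FCA): inland to port, export clearance — exclude.
CIF value = FCA price + origin terminal + freight + insurance = 362779.21 + 341.10 + 3632.79 + 644.47 = 367397.57
Import duty = 367397.57 × 9.8% = 36004.96
Buyer bears: origin terminal 341.10 + freight 3632.79 + insurance 644.47 + destination terminal 1302.92 + brokerage 491.42 + delivery 1005.57 + duty 36004.96 = 43423.23
Landed cost = invoice 362779.21 + 43423.23 = 406202.44

Total landed cost: CHF 406202.44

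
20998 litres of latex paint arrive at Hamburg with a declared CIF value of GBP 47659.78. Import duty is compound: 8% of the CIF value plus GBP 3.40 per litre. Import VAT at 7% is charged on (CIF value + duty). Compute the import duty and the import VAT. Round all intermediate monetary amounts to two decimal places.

Ad valorem component: 47659.78 × 8% = 3812.78
Specific component: 20998 × 3.40 = 71393.20
Import duty = 3812.78 + 71393.20 = 75205.98
VAT base = CIF + duty = 47659.78 + 75205.98 = 122865.76
Import VAT = 122865.76 × 7% = 8600.60

Import duty: GBP 75205.98; import VAT: GBP 8600.60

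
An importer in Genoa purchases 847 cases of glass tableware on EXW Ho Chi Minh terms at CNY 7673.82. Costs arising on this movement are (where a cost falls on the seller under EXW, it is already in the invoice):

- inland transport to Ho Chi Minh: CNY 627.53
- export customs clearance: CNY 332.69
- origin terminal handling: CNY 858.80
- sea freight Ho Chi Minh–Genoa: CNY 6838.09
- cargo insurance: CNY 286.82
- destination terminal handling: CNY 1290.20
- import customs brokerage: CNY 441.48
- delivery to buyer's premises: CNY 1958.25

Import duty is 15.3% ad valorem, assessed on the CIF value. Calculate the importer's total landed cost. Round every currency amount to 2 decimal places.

Total landed cost: CNY 22850.20

EXW: the seller makes goods available at their premises; the buyer bears all onward costs.
CIF value = EXW price + inland to port + export clearance + origin terminal + freight + insurance = 7673.82 + 627.53 + 332.69 + 858.80 + 6838.09 + 286.82 = 16617.75
Import duty = 16617.75 × 15.3% = 2542.52
Buyer bears: inland to port 627.53 + export clearance 332.69 + origin terminal 858.80 + freight 6838.09 + insurance 286.82 + destination terminal 1290.20 + brokerage 441.48 + delivery 1958.25 + duty 2542.52 = 15176.38
Landed cost = invoice 7673.82 + 15176.38 = 22850.20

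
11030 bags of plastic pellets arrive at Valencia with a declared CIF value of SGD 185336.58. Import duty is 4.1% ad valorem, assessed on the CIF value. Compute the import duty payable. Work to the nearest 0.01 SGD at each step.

Import duty = 185336.58 × 4.1% = 7598.80

Import duty: SGD 7598.80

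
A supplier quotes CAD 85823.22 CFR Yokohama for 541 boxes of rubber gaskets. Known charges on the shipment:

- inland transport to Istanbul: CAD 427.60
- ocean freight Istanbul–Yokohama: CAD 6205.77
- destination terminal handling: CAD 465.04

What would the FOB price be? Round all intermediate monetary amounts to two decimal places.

FOB price: CAD 79617.45

Not relevant to the conversion: inland to port — on the seller under both CFR and FOB; already in the CFR price and stays in the FOB price. destination terminal — on the buyer under both terms; not part of either seller's price.
From CFR to FOB, the seller no longer bears: freight.
FOB price = 85823.22 − 6205.77 = 79617.45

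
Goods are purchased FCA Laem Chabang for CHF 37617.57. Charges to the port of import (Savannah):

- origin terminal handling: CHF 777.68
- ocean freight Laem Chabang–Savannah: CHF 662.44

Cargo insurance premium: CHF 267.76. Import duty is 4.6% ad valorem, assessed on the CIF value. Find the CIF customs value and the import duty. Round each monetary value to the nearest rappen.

CIF = FCA price + pre-shipment costs + freight + insurance
CIF = 37617.57 + 777.68 + 662.44 + 267.76 = 39325.45
Import duty = 39325.45 × 4.6% = 1808.97

CIF value: CHF 39325.45; import duty: CHF 1808.97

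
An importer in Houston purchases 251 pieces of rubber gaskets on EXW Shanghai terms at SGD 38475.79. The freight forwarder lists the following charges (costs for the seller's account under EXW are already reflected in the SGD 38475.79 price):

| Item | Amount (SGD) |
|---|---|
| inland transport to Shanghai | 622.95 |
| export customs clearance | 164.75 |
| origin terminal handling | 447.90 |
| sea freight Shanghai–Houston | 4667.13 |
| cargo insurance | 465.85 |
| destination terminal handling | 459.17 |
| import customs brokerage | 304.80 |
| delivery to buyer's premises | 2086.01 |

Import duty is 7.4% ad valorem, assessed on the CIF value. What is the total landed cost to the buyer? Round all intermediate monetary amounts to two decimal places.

Total landed cost: SGD 51012.83

EXW: the seller makes goods available at their premises; the buyer bears all onward costs.
CIF value = EXW price + inland to port + export clearance + origin terminal + freight + insurance = 38475.79 + 622.95 + 164.75 + 447.90 + 4667.13 + 465.85 = 44844.37
Import duty = 44844.37 × 7.4% = 3318.48
Buyer bears: inland to port 622.95 + export clearance 164.75 + origin terminal 447.90 + freight 4667.13 + insurance 465.85 + destination terminal 459.17 + brokerage 304.80 + delivery 2086.01 + duty 3318.48 = 12537.04
Landed cost = invoice 38475.79 + 12537.04 = 51012.83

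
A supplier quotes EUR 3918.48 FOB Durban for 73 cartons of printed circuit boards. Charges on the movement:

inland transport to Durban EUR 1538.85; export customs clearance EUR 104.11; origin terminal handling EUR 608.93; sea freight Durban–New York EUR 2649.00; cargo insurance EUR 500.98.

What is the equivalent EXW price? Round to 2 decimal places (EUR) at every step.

Not relevant to the conversion: freight, insurance — on the buyer under both terms; not part of either seller's price.
From FOB to EXW, the seller no longer bears: inland to port, export clearance, origin terminal.
EXW price = 3918.48 − 1538.85 − 104.11 − 608.93 = 1666.59

EXW price: EUR 1666.59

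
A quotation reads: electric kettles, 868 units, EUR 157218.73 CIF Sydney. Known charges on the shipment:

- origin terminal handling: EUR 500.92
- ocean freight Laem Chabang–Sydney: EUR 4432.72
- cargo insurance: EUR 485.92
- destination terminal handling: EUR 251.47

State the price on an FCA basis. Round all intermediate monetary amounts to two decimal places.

FCA price: EUR 151799.17

Not relevant to the conversion: destination terminal — on the buyer under both terms; not part of either seller's price.
From CIF to FCA, the seller no longer bears: origin terminal, freight, insurance.
FCA price = 157218.73 − 500.92 − 4432.72 − 485.92 = 151799.17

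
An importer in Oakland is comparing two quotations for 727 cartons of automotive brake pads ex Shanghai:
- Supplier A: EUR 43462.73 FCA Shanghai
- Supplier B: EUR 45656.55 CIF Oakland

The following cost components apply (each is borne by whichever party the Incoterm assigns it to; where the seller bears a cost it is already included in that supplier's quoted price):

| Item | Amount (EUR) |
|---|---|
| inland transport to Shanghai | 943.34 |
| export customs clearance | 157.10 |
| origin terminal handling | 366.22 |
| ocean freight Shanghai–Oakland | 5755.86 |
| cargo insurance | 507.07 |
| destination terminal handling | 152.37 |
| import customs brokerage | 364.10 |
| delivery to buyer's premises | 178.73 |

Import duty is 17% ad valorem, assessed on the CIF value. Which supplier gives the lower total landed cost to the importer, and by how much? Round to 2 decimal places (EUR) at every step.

Supplier A (FCA):
CIF value = FCA price + origin terminal + freight + insurance = 43462.73 + 366.22 + 5755.86 + 507.07 = 50091.88
Import duty = 50091.88 × 17% = 8515.62
Buyer bears (A): 366.22 + 5755.86 + 507.07 + 152.37 + 364.10 + 178.73 = 7324.35
Landed cost (A) = invoice 43462.73 + 7324.35 + duty 8515.62 = 59302.70
Supplier B (CIF):
The CIF price already equals the CIF value: 45656.55
Import duty = 45656.55 × 17% = 7761.61
Buyer bears (B): 152.37 + 364.10 + 178.73 = 695.20
Landed cost (B) = invoice 45656.55 + 695.20 + duty 7761.61 = 54113.36
Difference = |59302.70 − 54113.36| = 5189.34

Supplier B is cheaper by EUR 5189.34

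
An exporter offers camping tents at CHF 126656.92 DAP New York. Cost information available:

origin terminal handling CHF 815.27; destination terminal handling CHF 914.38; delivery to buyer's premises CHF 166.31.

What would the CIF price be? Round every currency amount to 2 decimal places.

Not relevant to the conversion: origin terminal — on the seller under both DAP and CIF; already in the DAP price and stays in the CIF price.
From DAP to CIF, the seller no longer bears: destination terminal, delivery.
CIF price = 126656.92 − 914.38 − 166.31 = 125576.23

CIF price: CHF 125576.23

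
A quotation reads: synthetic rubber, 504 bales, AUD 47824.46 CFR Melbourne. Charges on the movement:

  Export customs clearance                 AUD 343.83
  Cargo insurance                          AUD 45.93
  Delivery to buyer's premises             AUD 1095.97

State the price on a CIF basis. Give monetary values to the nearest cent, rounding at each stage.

Not relevant to the conversion: export clearance — on the seller under both CFR and CIF; already in the CFR price and stays in the CIF price. delivery — on the buyer under both terms; not part of either seller's price.
From CFR to CIF, the seller additionally bears: insurance.
CIF price = 47824.46 + 45.93 = 47870.39

CIF price: AUD 47870.39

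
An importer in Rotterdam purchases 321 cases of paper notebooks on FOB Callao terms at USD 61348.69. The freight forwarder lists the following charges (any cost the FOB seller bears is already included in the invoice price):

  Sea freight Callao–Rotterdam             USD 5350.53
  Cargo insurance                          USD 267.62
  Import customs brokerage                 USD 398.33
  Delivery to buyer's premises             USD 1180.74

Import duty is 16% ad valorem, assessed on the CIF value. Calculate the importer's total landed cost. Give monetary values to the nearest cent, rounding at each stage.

FOB: the seller bears costs until goods are on board at the origin port; the buyer bears freight, insurance and all costs thereafter.
CIF value = FOB price + freight + insurance = 61348.69 + 5350.53 + 267.62 = 66966.84
Import duty = 66966.84 × 16% = 10714.69
Buyer bears: freight 5350.53 + insurance 267.62 + brokerage 398.33 + delivery 1180.74 + duty 10714.69 = 17911.91
Landed cost = invoice 61348.69 + 17911.91 = 79260.60

Total landed cost: USD 79260.60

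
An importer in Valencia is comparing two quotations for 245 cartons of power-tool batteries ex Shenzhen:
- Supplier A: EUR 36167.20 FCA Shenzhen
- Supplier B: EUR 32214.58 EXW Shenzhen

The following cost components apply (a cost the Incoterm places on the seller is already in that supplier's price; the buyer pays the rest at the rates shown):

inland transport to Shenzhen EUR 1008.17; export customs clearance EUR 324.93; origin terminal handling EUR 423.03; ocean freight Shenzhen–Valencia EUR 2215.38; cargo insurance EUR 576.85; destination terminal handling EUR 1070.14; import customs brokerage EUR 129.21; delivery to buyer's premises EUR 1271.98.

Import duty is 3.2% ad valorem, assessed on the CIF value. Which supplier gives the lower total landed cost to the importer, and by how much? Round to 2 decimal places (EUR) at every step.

Supplier A (FCA):
CIF value = FCA price + origin terminal + freight + insurance = 36167.20 + 423.03 + 2215.38 + 576.85 = 39382.46
Import duty = 39382.46 × 3.2% = 1260.24
Buyer bears (A): 423.03 + 2215.38 + 576.85 + 1070.14 + 129.21 + 1271.98 = 5686.59
Landed cost (A) = invoice 36167.20 + 5686.59 + duty 1260.24 = 43114.03
Supplier B (EXW):
CIF value = EXW price + inland to port + export clearance + origin terminal + freight + insurance = 32214.58 + 1008.17 + 324.93 + 423.03 + 2215.38 + 576.85 = 36762.94
Import duty = 36762.94 × 3.2% = 1176.41
Buyer bears (B): 1008.17 + 324.93 + 423.03 + 2215.38 + 576.85 + 1070.14 + 129.21 + 1271.98 = 7019.69
Landed cost (B) = invoice 32214.58 + 7019.69 + duty 1176.41 = 40410.68
Difference = |43114.03 − 40410.68| = 2703.35

Supplier B is cheaper by EUR 2703.35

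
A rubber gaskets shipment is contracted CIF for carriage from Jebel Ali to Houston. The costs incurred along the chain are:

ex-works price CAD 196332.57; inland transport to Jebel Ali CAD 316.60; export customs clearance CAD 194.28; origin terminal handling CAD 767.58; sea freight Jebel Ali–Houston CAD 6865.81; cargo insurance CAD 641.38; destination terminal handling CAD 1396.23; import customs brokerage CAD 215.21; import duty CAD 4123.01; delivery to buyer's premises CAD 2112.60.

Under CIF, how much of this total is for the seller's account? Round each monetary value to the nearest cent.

Seller's account: CAD 205118.22

CIF: the seller pays costs through ocean freight and marine insurance to the destination port.
Seller's account: goods 196332.57 + inland to port 316.60 + export clearance 194.28 + origin terminal 767.58 + freight 6865.81 + insurance 641.38 = 205118.22
Buyer's account: destination terminal 1396.23 + brokerage 215.21 + duty 4123.01 + delivery 2112.60 = 7847.05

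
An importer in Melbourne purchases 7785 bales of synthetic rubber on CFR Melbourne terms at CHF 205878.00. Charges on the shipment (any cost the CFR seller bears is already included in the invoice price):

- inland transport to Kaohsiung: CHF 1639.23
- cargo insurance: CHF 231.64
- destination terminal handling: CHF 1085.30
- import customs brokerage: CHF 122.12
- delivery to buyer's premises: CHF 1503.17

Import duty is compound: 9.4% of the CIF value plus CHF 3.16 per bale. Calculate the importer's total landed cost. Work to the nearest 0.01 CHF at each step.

Total landed cost: CHF 252795.14

CFR: the seller pays costs through ocean freight to the destination port, but not insurance.
Already in the invoice (seller's account under CFR): inland to port — exclude.
CIF value = CFR price + insurance = 205878.00 + 231.64 = 206109.64
Ad valorem component: 206109.64 × 9.4% = 19374.31
Specific component: 7785 × 3.16 = 24600.60
Import duty = 19374.31 + 24600.60 = 43974.91
Buyer bears: insurance 231.64 + destination terminal 1085.30 + brokerage 122.12 + delivery 1503.17 + duty 43974.91 = 46917.14
Landed cost = invoice 205878.00 + 46917.14 = 252795.14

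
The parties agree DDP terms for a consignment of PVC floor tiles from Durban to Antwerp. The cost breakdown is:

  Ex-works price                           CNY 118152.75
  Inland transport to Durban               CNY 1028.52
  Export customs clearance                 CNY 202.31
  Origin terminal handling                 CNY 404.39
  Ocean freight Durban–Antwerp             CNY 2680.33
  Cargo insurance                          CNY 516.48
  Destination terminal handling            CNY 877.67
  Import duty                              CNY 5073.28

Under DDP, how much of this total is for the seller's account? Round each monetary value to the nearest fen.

Seller's account: CNY 128935.73

DDP: the seller bears all costs including import duty.
Seller's account: goods 118152.75 + inland to port 1028.52 + export clearance 202.31 + origin terminal 404.39 + freight 2680.33 + insurance 516.48 + destination terminal 877.67 + duty 5073.28 = 128935.73
Buyer's account: 0.00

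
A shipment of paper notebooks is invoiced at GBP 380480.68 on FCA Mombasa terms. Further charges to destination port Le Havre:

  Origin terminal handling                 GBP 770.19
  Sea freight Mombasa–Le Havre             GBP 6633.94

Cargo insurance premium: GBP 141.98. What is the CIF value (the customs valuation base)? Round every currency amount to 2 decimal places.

CIF = FCA price + pre-shipment costs + freight + insurance
CIF = 380480.68 + 770.19 + 6633.94 + 141.98 = 388026.79

CIF value: GBP 388026.79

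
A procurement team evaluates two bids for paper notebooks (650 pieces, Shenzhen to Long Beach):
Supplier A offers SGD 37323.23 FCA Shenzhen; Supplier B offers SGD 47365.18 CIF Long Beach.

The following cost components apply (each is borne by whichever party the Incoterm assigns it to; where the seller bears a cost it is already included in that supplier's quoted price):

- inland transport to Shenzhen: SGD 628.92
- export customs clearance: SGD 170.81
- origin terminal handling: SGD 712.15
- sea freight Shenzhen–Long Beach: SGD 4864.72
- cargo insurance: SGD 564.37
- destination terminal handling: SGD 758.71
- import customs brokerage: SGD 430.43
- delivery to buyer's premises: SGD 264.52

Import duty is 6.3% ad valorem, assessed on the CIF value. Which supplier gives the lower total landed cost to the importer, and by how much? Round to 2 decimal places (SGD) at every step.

Supplier A is cheaper by SGD 4146.46

Supplier A (FCA):
CIF value = FCA price + origin terminal + freight + insurance = 37323.23 + 712.15 + 4864.72 + 564.37 = 43464.47
Import duty = 43464.47 × 6.3% = 2738.26
Buyer bears (A): 712.15 + 4864.72 + 564.37 + 758.71 + 430.43 + 264.52 = 7594.90
Landed cost (A) = invoice 37323.23 + 7594.90 + duty 2738.26 = 47656.39
Supplier B (CIF):
The CIF price already equals the CIF value: 47365.18
Import duty = 47365.18 × 6.3% = 2984.01
Buyer bears (B): 758.71 + 430.43 + 264.52 = 1453.66
Landed cost (B) = invoice 47365.18 + 1453.66 + duty 2984.01 = 51802.85
Difference = |47656.39 − 51802.85| = 4146.46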